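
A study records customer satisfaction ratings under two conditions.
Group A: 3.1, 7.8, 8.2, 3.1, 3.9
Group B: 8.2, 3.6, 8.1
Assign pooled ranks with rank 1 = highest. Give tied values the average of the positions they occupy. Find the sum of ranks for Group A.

25.5

Sorted (descending): 8.2, 8.2, 8.1, 7.8, 3.9, 3.6, 3.1, 3.1
The 2 values of 8.2 occupy positions 1–2 → average rank (1+2)/2 = 1.5.
The 2 values of 3.1 occupy positions 7–8 → average rank (7+8)/2 = 7.5.
Group A values → pooled ranks: 3.1→7.5, 7.8→4, 8.2→1.5, 3.1→7.5, 3.9→5
Rank sum = 7.5 + 4 + 1.5 + 7.5 + 5 = 25.5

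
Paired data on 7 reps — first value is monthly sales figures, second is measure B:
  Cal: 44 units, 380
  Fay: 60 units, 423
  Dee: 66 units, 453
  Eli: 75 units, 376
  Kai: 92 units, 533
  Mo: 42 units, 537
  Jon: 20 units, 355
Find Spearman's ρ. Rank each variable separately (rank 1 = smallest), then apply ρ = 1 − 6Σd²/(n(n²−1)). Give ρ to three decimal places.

0.250

Ranks of variable 1: 3, 4, 5, 6, 7, 2, 1
Ranks of variable 2: 3, 4, 5, 2, 6, 7, 1
d = r₁ − r₂: 0, 0, 0, 4, 1, -5, 0
d²: 0, 0, 0, 16, 1, 25, 0; Σd² = 42
ρ = 1 − 6·42/(7·48) = 1 − 252/336 = 0.250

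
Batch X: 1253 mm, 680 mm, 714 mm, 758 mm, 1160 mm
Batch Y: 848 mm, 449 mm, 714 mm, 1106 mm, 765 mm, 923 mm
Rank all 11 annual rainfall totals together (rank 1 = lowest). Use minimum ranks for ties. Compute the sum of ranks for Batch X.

31

Sorted (ascending): 449, 680, 714, 714, 758, 765, 848, 923, 1106, 1160, 1253
The 2 values of 714 occupy positions 3–4 → each gets rank 3.
Batch X values → pooled ranks: 1253→11, 680→2, 714→3, 758→5, 1160→10
Rank sum = 11 + 2 + 3 + 5 + 10 = 31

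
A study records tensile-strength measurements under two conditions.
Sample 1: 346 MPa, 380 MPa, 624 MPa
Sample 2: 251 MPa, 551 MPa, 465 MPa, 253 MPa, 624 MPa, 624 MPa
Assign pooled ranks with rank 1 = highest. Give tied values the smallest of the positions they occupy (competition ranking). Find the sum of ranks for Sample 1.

Sorted (descending): 624, 624, 624, 551, 465, 380, 346, 253, 251
The 3 values of 624 occupy positions 1–3 → each gets rank 1.
Sample 1 values → pooled ranks: 346→7, 380→6, 624→1
Rank sum = 7 + 6 + 1 = 14

14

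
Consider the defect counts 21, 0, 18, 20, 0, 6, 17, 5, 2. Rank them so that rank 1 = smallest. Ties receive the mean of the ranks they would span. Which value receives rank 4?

5

Sorted (ascending): 0, 0, 2, 5, 6, 17, 18, 20, 21
The 2 values of 0 occupy positions 1–2 → average rank (1+2)/2 = 1.5.
Rank 4 → value 5.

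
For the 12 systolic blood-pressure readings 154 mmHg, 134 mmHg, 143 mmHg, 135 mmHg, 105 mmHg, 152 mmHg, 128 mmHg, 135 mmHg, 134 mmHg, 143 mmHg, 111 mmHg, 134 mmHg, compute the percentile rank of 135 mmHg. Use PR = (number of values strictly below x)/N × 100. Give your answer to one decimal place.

N = 12.
Strictly below 135: 6. Equal to 135: 2.
PR = 6/12 × 100 = 50.0

50.0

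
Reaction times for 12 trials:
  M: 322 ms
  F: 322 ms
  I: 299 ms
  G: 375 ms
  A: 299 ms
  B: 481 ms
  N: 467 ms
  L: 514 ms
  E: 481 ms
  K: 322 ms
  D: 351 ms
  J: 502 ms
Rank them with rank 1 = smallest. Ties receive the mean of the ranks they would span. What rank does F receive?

4

Sorted (ascending): 299, 299, 322, 322, 322, 351, 375, 467, 481, 481, 502, 514
The 2 values of 299 occupy positions 1–2 → average rank (1+2)/2 = 1.5.
The 3 values of 322 occupy positions 3–5 → average rank 4.
The 2 values of 481 occupy positions 9–10 → average rank (9+10)/2 = 9.5.
F has value 322 ms → rank 4.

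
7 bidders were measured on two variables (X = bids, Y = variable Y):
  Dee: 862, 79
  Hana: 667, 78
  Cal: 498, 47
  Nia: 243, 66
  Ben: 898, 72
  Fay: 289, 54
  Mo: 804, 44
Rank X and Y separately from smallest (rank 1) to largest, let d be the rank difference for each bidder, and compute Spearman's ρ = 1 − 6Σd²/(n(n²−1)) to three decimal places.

0.357

Ranks of variable 1: 6, 4, 3, 1, 7, 2, 5
Ranks of variable 2: 7, 6, 2, 4, 5, 3, 1
d = r₁ − r₂: -1, -2, 1, -3, 2, -1, 4
d²: 1, 4, 1, 9, 4, 1, 16; Σd² = 36
ρ = 1 − 6·36/(7·48) = 1 − 216/336 = 0.357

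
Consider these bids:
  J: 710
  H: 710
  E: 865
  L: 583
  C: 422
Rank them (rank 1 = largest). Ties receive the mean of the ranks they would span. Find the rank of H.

Sorted (descending): 865, 710, 710, 583, 422
The 2 values of 710 occupy positions 2–3 → average rank (2+3)/2 = 2.5.
H has value 710 → rank 2.5.

2.5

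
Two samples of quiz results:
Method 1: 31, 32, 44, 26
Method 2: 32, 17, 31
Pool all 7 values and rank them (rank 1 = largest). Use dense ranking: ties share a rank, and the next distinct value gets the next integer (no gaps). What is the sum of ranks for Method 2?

10

Sorted (descending): 44, 32, 32, 31, 31, 26, 17
The 2 values of 32 share dense rank 2.
The 2 values of 31 share dense rank 3.
Remaining distinct values take the next consecutive integers.
Method 2 values → pooled ranks: 32→2, 17→5, 31→3
Rank sum = 2 + 5 + 3 = 10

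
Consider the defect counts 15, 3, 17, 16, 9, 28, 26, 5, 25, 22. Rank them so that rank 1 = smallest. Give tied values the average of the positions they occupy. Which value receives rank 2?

Sorted (ascending): 3, 5, 9, 15, 16, 17, 22, 25, 26, 28
No ties — each value takes its position as its rank.
Rank 2 → value 5.

5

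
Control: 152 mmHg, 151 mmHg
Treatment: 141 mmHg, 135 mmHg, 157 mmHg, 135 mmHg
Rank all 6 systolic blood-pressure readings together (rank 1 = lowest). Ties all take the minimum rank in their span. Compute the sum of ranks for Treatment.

11

Sorted (ascending): 135, 135, 141, 151, 152, 157
The 2 values of 135 occupy positions 1–2 → each gets rank 1.
Treatment values → pooled ranks: 141→3, 135→1, 157→6, 135→1
Rank sum = 3 + 1 + 6 + 1 = 11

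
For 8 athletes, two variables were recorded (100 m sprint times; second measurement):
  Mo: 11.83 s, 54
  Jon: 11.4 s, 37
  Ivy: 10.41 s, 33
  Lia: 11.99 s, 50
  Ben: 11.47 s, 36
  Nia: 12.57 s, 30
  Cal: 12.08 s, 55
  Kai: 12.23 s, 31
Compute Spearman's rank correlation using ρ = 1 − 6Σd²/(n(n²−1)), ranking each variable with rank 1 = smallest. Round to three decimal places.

Ranks of variable 1: 4, 2, 1, 5, 3, 8, 6, 7
Ranks of variable 2: 7, 5, 3, 6, 4, 1, 8, 2
d = r₁ − r₂: -3, -3, -2, -1, -1, 7, -2, 5
d²: 9, 9, 4, 1, 1, 49, 4, 25; Σd² = 102
ρ = 1 − 6·102/(8·63) = 1 − 612/504 = -0.214

-0.214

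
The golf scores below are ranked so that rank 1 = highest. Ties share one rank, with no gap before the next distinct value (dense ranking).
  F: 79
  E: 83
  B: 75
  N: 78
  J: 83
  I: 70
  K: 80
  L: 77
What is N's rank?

4

Sorted (descending): 83, 83, 80, 79, 78, 77, 75, 70
The 2 values of 83 share dense rank 1.
Remaining distinct values take the next consecutive integers.
N has value 78 → rank 4.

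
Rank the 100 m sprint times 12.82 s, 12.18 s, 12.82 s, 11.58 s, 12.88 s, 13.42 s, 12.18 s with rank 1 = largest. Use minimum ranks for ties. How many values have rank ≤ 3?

4

Sorted (descending): 13.42, 12.88, 12.82, 12.82, 12.18, 12.18, 11.58
The 2 values of 12.82 occupy positions 3–4 → each gets rank 3.
The 2 values of 12.18 occupy positions 5–6 → each gets rank 5.
Ranks ≤ 3: {1, 2, 3, 3} → 4 values.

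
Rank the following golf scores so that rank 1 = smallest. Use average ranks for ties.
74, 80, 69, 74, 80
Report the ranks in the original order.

Sorted (ascending): 69, 74, 74, 80, 80
The 2 values of 74 occupy positions 2–3 → average rank (2+3)/2 = 2.5.
The 2 values of 80 occupy positions 4–5 → average rank (4+5)/2 = 4.5.

2.5, 4.5, 1, 2.5, 4.5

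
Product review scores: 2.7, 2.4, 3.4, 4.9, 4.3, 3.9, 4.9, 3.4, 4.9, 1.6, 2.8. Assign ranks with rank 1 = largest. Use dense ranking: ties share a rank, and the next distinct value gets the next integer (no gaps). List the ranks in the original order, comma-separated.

6, 7, 4, 1, 2, 3, 1, 4, 1, 8, 5

Sorted (descending): 4.9, 4.9, 4.9, 4.3, 3.9, 3.4, 3.4, 2.8, 2.7, 2.4, 1.6
The 3 values of 4.9 share dense rank 1.
The 2 values of 3.4 share dense rank 4.
Remaining distinct values take the next consecutive integers.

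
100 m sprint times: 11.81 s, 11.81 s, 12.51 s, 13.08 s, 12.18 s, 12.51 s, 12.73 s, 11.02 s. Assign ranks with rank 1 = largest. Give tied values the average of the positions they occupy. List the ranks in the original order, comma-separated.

6.5, 6.5, 3.5, 1, 5, 3.5, 2, 8

Sorted (descending): 13.08, 12.73, 12.51, 12.51, 12.18, 11.81, 11.81, 11.02
The 2 values of 12.51 occupy positions 3–4 → average rank (3+4)/2 = 3.5.
The 2 values of 11.81 occupy positions 6–7 → average rank (6+7)/2 = 6.5.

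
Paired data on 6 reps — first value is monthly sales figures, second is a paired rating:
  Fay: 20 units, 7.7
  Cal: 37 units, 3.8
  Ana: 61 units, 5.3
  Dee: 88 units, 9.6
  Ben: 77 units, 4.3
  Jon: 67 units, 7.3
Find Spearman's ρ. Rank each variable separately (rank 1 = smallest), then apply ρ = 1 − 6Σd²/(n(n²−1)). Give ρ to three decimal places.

Ranks of variable 1: 1, 2, 3, 6, 5, 4
Ranks of variable 2: 5, 1, 3, 6, 2, 4
d = r₁ − r₂: -4, 1, 0, 0, 3, 0
d²: 16, 1, 0, 0, 9, 0; Σd² = 26
ρ = 1 − 6·26/(6·35) = 1 − 156/210 = 0.257

0.257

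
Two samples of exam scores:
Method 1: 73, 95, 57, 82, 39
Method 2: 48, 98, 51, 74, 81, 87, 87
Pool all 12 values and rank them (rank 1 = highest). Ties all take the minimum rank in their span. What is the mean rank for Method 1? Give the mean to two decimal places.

Sorted (descending): 98, 95, 87, 87, 82, 81, 74, 73, 57, 51, 48, 39
The 2 values of 87 occupy positions 3–4 → each gets rank 3.
Method 1 values → pooled ranks: 73→8, 95→2, 57→9, 82→5, 39→12
Mean rank = (8 + 2 + 9 + 5 + 12) / 5 = 7.20

7.20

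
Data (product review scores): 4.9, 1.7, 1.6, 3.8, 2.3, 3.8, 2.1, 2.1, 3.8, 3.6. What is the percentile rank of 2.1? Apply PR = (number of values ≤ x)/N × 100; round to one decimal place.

40.0

N = 10.
Strictly below 2.1: 2. Equal to 2.1: 2.
PR = 4/10 × 100 = 40.0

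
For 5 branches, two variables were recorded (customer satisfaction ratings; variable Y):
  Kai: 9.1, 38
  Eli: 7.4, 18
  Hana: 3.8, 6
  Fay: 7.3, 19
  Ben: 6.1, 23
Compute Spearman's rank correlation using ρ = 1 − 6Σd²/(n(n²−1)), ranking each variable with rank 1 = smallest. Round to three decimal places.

0.600

Ranks of variable 1: 5, 4, 1, 3, 2
Ranks of variable 2: 5, 2, 1, 3, 4
d = r₁ − r₂: 0, 2, 0, 0, -2
d²: 0, 4, 0, 0, 4; Σd² = 8
ρ = 1 − 6·8/(5·24) = 1 − 48/120 = 0.600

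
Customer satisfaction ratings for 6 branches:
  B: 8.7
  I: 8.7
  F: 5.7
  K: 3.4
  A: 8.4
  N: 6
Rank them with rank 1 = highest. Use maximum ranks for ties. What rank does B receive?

2

Sorted (descending): 8.7, 8.7, 8.4, 6, 5.7, 3.4
The 2 values of 8.7 occupy positions 1–2 → each gets rank 2.
B has value 8.7 → rank 2.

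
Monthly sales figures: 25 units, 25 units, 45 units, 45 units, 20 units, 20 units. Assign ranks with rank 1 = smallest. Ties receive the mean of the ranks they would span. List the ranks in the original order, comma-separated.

Sorted (ascending): 20, 20, 25, 25, 45, 45
The 2 values of 20 occupy positions 1–2 → average rank (1+2)/2 = 1.5.
The 2 values of 25 occupy positions 3–4 → average rank (3+4)/2 = 3.5.
The 2 values of 45 occupy positions 5–6 → average rank (5+6)/2 = 5.5.

3.5, 3.5, 5.5, 5.5, 1.5, 1.5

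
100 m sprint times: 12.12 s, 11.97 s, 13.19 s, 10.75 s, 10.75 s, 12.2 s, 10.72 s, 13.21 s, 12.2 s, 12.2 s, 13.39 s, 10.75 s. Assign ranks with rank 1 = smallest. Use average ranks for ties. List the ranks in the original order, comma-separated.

6, 5, 10, 3, 3, 8, 1, 11, 8, 8, 12, 3

Sorted (ascending): 10.72, 10.75, 10.75, 10.75, 11.97, 12.12, 12.2, 12.2, 12.2, 13.19, 13.21, 13.39
The 3 values of 10.75 occupy positions 2–4 → average rank 3.
The 3 values of 12.2 occupy positions 7–9 → average rank 8.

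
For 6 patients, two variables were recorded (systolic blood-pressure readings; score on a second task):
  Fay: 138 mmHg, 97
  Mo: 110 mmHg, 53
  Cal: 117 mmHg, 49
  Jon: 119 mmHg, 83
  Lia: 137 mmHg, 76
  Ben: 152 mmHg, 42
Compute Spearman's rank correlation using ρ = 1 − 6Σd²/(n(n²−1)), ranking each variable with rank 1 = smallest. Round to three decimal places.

0.029

Ranks of variable 1: 5, 1, 2, 3, 4, 6
Ranks of variable 2: 6, 3, 2, 5, 4, 1
d = r₁ − r₂: -1, -2, 0, -2, 0, 5
d²: 1, 4, 0, 4, 0, 25; Σd² = 34
ρ = 1 − 6·34/(6·35) = 1 − 204/210 = 0.029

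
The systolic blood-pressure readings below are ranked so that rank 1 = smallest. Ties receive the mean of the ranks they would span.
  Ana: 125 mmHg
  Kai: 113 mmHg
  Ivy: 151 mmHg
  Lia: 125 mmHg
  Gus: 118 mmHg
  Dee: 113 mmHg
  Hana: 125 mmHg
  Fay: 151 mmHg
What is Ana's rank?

Sorted (ascending): 113, 113, 118, 125, 125, 125, 151, 151
The 2 values of 113 occupy positions 1–2 → average rank (1+2)/2 = 1.5.
The 3 values of 125 occupy positions 4–6 → average rank 5.
The 2 values of 151 occupy positions 7–8 → average rank (7+8)/2 = 7.5.
Ana has value 125 mmHg → rank 5.

5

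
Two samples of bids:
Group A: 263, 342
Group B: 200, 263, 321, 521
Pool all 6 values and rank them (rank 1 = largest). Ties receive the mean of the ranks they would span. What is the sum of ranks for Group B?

14.5

Sorted (descending): 521, 342, 321, 263, 263, 200
The 2 values of 263 occupy positions 4–5 → average rank (4+5)/2 = 4.5.
Group B values → pooled ranks: 200→6, 263→4.5, 321→3, 521→1
Rank sum = 6 + 4.5 + 3 + 1 = 14.5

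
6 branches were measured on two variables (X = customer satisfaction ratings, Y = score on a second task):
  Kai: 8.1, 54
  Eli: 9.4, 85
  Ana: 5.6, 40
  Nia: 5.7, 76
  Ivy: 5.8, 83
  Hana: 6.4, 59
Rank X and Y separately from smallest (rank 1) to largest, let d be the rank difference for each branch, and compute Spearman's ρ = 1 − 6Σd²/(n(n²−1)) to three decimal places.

Ranks of variable 1: 5, 6, 1, 2, 3, 4
Ranks of variable 2: 2, 6, 1, 4, 5, 3
d = r₁ − r₂: 3, 0, 0, -2, -2, 1
d²: 9, 0, 0, 4, 4, 1; Σd² = 18
ρ = 1 − 6·18/(6·35) = 1 − 108/210 = 0.486

0.486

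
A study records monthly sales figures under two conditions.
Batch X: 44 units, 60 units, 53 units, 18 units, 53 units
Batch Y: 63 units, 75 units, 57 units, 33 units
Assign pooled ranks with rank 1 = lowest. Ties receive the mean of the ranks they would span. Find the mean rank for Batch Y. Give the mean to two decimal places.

Sorted (ascending): 18, 33, 44, 53, 53, 57, 60, 63, 75
The 2 values of 53 occupy positions 4–5 → average rank (4+5)/2 = 4.5.
Batch Y values → pooled ranks: 63→8, 75→9, 57→6, 33→2
Mean rank = (8 + 9 + 6 + 2) / 4 = 6.25

6.25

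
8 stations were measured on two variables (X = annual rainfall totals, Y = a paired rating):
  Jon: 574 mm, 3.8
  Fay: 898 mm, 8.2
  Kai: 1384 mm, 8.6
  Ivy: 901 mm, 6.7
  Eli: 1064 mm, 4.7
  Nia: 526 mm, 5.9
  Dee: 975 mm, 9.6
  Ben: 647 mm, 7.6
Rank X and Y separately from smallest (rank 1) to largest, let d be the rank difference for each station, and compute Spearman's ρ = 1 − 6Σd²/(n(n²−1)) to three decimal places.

Ranks of variable 1: 2, 4, 8, 5, 7, 1, 6, 3
Ranks of variable 2: 1, 6, 7, 4, 2, 3, 8, 5
d = r₁ − r₂: 1, -2, 1, 1, 5, -2, -2, -2
d²: 1, 4, 1, 1, 25, 4, 4, 4; Σd² = 44
ρ = 1 − 6·44/(8·63) = 1 − 264/504 = 0.476

0.476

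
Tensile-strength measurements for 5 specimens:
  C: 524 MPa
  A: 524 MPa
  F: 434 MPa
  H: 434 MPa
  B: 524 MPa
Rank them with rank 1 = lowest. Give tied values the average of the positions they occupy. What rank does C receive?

4

Sorted (ascending): 434, 434, 524, 524, 524
The 2 values of 434 occupy positions 1–2 → average rank (1+2)/2 = 1.5.
The 3 values of 524 occupy positions 3–5 → average rank 4.
C has value 524 MPa → rank 4.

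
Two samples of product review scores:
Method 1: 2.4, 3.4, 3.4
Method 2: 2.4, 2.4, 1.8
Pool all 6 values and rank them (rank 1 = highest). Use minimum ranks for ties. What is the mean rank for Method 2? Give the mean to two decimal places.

Sorted (descending): 3.4, 3.4, 2.4, 2.4, 2.4, 1.8
The 2 values of 3.4 occupy positions 1–2 → each gets rank 1.
The 3 values of 2.4 occupy positions 3–5 → each gets rank 3.
Method 2 values → pooled ranks: 2.4→3, 2.4→3, 1.8→6
Mean rank = (3 + 3 + 6) / 3 = 4.00

4.00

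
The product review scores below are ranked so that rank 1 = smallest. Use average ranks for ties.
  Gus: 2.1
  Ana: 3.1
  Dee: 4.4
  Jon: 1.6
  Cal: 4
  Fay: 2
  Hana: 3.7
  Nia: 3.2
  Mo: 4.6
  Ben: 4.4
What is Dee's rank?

Sorted (ascending): 1.6, 2, 2.1, 3.1, 3.2, 3.7, 4, 4.4, 4.4, 4.6
The 2 values of 4.4 occupy positions 8–9 → average rank (8+9)/2 = 8.5.
Dee has value 4.4 → rank 8.5.

8.5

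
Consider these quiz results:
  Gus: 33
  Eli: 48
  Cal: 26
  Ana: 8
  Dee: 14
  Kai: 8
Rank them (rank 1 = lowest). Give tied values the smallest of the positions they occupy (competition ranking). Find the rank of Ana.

Sorted (ascending): 8, 8, 14, 26, 33, 48
The 2 values of 8 occupy positions 1–2 → each gets rank 1.
Ana has value 8 → rank 1.

1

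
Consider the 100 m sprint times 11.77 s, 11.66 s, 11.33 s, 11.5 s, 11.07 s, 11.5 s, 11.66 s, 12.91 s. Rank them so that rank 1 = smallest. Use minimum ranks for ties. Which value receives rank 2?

Sorted (ascending): 11.07, 11.33, 11.5, 11.5, 11.66, 11.66, 11.77, 12.91
The 2 values of 11.5 occupy positions 3–4 → each gets rank 3.
The 2 values of 11.66 occupy positions 5–6 → each gets rank 5.
Rank 2 → value 11.33.

11.33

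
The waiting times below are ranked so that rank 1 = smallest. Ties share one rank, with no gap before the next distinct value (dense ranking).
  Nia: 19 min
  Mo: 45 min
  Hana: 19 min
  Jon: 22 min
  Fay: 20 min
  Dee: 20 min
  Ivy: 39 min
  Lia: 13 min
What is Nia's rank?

Sorted (ascending): 13, 19, 19, 20, 20, 22, 39, 45
The 2 values of 19 share dense rank 2.
The 2 values of 20 share dense rank 3.
Remaining distinct values take the next consecutive integers.
Nia has value 19 min → rank 2.

2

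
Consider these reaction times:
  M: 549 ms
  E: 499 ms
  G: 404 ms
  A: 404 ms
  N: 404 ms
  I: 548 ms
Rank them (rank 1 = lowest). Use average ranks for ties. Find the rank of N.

Sorted (ascending): 404, 404, 404, 499, 548, 549
The 3 values of 404 occupy positions 1–3 → average rank 2.
N has value 404 ms → rank 2.

2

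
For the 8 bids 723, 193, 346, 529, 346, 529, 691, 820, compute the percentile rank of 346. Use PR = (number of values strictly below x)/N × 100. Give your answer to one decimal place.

N = 8.
Strictly below 346: 1. Equal to 346: 2.
PR = 1/8 × 100 = 12.5

12.5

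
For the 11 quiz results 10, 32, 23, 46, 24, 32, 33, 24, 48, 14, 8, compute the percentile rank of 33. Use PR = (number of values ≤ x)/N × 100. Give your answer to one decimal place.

81.8

N = 11.
Strictly below 33: 8. Equal to 33: 1.
PR = 9/11 × 100 = 81.8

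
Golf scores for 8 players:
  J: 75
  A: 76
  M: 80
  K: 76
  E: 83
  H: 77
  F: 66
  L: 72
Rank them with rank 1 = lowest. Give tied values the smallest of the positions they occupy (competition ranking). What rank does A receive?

Sorted (ascending): 66, 72, 75, 76, 76, 77, 80, 83
The 2 values of 76 occupy positions 4–5 → each gets rank 4.
A has value 76 → rank 4.

4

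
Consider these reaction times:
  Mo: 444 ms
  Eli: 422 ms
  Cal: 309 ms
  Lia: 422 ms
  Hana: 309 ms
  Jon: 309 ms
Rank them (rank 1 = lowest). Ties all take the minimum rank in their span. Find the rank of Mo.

Sorted (ascending): 309, 309, 309, 422, 422, 444
The 3 values of 309 occupy positions 1–3 → each gets rank 1.
The 2 values of 422 occupy positions 4–5 → each gets rank 4.
Mo has value 444 ms → rank 6.

6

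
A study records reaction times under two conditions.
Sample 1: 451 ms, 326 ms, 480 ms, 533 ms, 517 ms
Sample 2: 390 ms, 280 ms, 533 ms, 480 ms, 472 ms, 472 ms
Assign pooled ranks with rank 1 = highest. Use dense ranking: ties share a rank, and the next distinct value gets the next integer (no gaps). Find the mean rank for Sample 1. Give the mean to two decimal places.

3.60

Sorted (descending): 533, 533, 517, 480, 480, 472, 472, 451, 390, 326, 280
The 2 values of 533 share dense rank 1.
The 2 values of 480 share dense rank 3.
The 2 values of 472 share dense rank 4.
Remaining distinct values take the next consecutive integers.
Sample 1 values → pooled ranks: 451→5, 326→7, 480→3, 533→1, 517→2
Mean rank = (5 + 7 + 3 + 1 + 2) / 5 = 3.60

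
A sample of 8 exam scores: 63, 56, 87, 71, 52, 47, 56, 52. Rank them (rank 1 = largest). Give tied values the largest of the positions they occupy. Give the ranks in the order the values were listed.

Sorted (descending): 87, 71, 63, 56, 56, 52, 52, 47
The 2 values of 56 occupy positions 4–5 → each gets rank 5.
The 2 values of 52 occupy positions 6–7 → each gets rank 7.

3, 5, 1, 2, 7, 8, 5, 7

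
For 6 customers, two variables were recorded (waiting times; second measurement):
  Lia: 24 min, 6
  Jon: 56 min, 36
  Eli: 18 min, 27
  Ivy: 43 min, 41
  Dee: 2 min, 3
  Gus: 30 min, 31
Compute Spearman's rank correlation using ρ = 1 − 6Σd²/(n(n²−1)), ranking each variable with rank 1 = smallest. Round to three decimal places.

0.886

Ranks of variable 1: 3, 6, 2, 5, 1, 4
Ranks of variable 2: 2, 5, 3, 6, 1, 4
d = r₁ − r₂: 1, 1, -1, -1, 0, 0
d²: 1, 1, 1, 1, 0, 0; Σd² = 4
ρ = 1 − 6·4/(6·35) = 1 − 24/210 = 0.886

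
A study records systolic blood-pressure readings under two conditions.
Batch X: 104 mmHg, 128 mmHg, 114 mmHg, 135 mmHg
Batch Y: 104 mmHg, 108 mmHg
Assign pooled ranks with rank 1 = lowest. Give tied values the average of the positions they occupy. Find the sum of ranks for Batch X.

Sorted (ascending): 104, 104, 108, 114, 128, 135
The 2 values of 104 occupy positions 1–2 → average rank (1+2)/2 = 1.5.
Batch X values → pooled ranks: 104→1.5, 128→5, 114→4, 135→6
Rank sum = 1.5 + 5 + 4 + 6 = 16.5

16.5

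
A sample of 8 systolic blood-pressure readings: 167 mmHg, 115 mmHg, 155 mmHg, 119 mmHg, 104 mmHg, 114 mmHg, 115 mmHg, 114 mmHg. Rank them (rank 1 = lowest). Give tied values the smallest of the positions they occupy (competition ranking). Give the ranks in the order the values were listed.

Sorted (ascending): 104, 114, 114, 115, 115, 119, 155, 167
The 2 values of 114 occupy positions 2–3 → each gets rank 2.
The 2 values of 115 occupy positions 4–5 → each gets rank 4.

8, 4, 7, 6, 1, 2, 4, 2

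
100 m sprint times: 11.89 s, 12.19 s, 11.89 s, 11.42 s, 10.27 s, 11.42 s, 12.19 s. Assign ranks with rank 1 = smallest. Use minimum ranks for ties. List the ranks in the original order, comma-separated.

Sorted (ascending): 10.27, 11.42, 11.42, 11.89, 11.89, 12.19, 12.19
The 2 values of 11.42 occupy positions 2–3 → each gets rank 2.
The 2 values of 11.89 occupy positions 4–5 → each gets rank 4.
The 2 values of 12.19 occupy positions 6–7 → each gets rank 6.

4, 6, 4, 2, 1, 2, 6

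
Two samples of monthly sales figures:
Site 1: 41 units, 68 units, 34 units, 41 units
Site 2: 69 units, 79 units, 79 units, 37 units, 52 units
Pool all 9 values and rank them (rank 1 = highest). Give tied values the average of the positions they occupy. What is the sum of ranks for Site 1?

Sorted (descending): 79, 79, 69, 68, 52, 41, 41, 37, 34
The 2 values of 79 occupy positions 1–2 → average rank (1+2)/2 = 1.5.
The 2 values of 41 occupy positions 6–7 → average rank (6+7)/2 = 6.5.
Site 1 values → pooled ranks: 41→6.5, 68→4, 34→9, 41→6.5
Rank sum = 6.5 + 4 + 9 + 6.5 = 26

26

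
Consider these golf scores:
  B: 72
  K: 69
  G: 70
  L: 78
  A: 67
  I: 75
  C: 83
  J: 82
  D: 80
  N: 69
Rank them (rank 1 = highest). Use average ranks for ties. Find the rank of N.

Sorted (descending): 83, 82, 80, 78, 75, 72, 70, 69, 69, 67
The 2 values of 69 occupy positions 8–9 → average rank (8+9)/2 = 8.5.
N has value 69 → rank 8.5.

8.5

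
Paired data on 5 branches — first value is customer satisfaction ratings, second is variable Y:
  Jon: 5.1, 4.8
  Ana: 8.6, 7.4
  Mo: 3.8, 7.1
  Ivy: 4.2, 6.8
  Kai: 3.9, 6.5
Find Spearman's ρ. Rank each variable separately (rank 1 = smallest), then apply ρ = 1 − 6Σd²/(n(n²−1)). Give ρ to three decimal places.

Ranks of variable 1: 4, 5, 1, 3, 2
Ranks of variable 2: 1, 5, 4, 3, 2
d = r₁ − r₂: 3, 0, -3, 0, 0
d²: 9, 0, 9, 0, 0; Σd² = 18
ρ = 1 − 6·18/(5·24) = 1 − 108/120 = 0.100

0.100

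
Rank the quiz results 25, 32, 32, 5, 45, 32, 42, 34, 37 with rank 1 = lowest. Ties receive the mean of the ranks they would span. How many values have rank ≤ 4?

5

Sorted (ascending): 5, 25, 32, 32, 32, 34, 37, 42, 45
The 3 values of 32 occupy positions 3–5 → average rank 4.
Ranks ≤ 4: {1, 2, 4, 4, 4} → 5 values.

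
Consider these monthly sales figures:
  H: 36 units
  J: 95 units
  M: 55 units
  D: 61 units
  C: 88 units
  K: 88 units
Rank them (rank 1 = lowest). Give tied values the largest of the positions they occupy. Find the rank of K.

5

Sorted (ascending): 36, 55, 61, 88, 88, 95
The 2 values of 88 occupy positions 4–5 → each gets rank 5.
K has value 88 units → rank 5.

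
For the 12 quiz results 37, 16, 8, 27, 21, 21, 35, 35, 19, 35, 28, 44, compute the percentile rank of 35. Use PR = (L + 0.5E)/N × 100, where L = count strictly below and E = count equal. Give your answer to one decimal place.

N = 12.
Strictly below 35: 7. Equal to 35: 3.
PR = (7 + 0.5·3)/12 × 100 = 70.8

70.8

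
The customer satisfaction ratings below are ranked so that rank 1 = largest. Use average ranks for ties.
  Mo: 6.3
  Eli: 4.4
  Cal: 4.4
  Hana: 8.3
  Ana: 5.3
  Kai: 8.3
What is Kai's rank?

Sorted (descending): 8.3, 8.3, 6.3, 5.3, 4.4, 4.4
The 2 values of 8.3 occupy positions 1–2 → average rank (1+2)/2 = 1.5.
The 2 values of 4.4 occupy positions 5–6 → average rank (5+6)/2 = 5.5.
Kai has value 8.3 → rank 1.5.

1.5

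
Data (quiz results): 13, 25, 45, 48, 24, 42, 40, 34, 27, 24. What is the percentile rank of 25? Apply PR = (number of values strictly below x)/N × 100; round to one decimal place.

N = 10.
Strictly below 25: 3. Equal to 25: 1.
PR = 3/10 × 100 = 30.0

30.0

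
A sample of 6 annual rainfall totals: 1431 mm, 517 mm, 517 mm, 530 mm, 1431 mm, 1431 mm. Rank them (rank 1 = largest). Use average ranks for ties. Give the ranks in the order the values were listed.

Sorted (descending): 1431, 1431, 1431, 530, 517, 517
The 3 values of 1431 occupy positions 1–3 → average rank 2.
The 2 values of 517 occupy positions 5–6 → average rank (5+6)/2 = 5.5.

2, 5.5, 5.5, 4, 2, 2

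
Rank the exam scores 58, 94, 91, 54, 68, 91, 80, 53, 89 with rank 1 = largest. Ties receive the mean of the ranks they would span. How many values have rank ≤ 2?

1

Sorted (descending): 94, 91, 91, 89, 80, 68, 58, 54, 53
The 2 values of 91 occupy positions 2–3 → average rank (2+3)/2 = 2.5.
Ranks ≤ 2: {1} → 1 value.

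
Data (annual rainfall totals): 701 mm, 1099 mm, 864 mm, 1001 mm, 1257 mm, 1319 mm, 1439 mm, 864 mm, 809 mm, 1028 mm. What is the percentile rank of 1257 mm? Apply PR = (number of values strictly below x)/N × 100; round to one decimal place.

N = 10.
Strictly below 1257: 7. Equal to 1257: 1.
PR = 7/10 × 100 = 70.0

70.0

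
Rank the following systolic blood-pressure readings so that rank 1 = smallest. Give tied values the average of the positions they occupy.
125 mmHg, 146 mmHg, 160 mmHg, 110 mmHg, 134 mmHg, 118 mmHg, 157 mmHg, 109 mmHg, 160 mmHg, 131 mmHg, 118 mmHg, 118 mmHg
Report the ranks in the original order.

Sorted (ascending): 109, 110, 118, 118, 118, 125, 131, 134, 146, 157, 160, 160
The 3 values of 118 occupy positions 3–5 → average rank 4.
The 2 values of 160 occupy positions 11–12 → average rank (11+12)/2 = 11.5.

6, 9, 11.5, 2, 8, 4, 10, 1, 11.5, 7, 4, 4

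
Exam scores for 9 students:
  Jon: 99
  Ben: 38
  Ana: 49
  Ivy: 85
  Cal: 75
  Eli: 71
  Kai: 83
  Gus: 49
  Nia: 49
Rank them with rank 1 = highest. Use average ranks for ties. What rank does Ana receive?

Sorted (descending): 99, 85, 83, 75, 71, 49, 49, 49, 38
The 3 values of 49 occupy positions 6–8 → average rank 7.
Ana has value 49 → rank 7.

7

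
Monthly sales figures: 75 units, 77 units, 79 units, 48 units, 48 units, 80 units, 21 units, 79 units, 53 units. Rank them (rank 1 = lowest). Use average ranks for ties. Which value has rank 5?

75

Sorted (ascending): 21, 48, 48, 53, 75, 77, 79, 79, 80
The 2 values of 48 occupy positions 2–3 → average rank (2+3)/2 = 2.5.
The 2 values of 79 occupy positions 7–8 → average rank (7+8)/2 = 7.5.
Rank 5 → value 75.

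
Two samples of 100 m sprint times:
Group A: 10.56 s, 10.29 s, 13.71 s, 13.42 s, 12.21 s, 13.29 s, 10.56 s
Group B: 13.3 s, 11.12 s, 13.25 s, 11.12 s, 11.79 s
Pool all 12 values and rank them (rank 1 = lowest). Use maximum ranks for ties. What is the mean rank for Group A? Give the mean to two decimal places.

Sorted (ascending): 10.29, 10.56, 10.56, 11.12, 11.12, 11.79, 12.21, 13.25, 13.29, 13.3, 13.42, 13.71
The 2 values of 10.56 occupy positions 2–3 → each gets rank 3.
The 2 values of 11.12 occupy positions 4–5 → each gets rank 5.
Group A values → pooled ranks: 10.56→3, 10.29→1, 13.71→12, 13.42→11, 12.21→7, 13.29→9, 10.56→3
Mean rank = (3 + 1 + 12 + 11 + 7 + 9 + 3) / 7 = 6.57

6.57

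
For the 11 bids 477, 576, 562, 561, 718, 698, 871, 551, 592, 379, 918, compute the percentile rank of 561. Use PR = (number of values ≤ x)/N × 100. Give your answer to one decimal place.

36.4

N = 11.
Strictly below 561: 3. Equal to 561: 1.
PR = 4/11 × 100 = 36.4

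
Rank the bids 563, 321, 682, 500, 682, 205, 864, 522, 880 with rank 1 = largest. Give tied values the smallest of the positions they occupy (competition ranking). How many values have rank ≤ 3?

4

Sorted (descending): 880, 864, 682, 682, 563, 522, 500, 321, 205
The 2 values of 682 occupy positions 3–4 → each gets rank 3.
Ranks ≤ 3: {1, 2, 3, 3} → 4 values.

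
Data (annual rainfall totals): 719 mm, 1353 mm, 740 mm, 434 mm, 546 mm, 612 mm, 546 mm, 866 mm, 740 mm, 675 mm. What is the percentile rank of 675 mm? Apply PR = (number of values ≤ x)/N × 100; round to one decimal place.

50.0

N = 10.
Strictly below 675: 4. Equal to 675: 1.
PR = 5/10 × 100 = 50.0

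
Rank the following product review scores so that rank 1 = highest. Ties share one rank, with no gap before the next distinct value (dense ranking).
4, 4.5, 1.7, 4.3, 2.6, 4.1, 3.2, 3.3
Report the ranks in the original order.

Sorted (descending): 4.5, 4.3, 4.1, 4, 3.3, 3.2, 2.6, 1.7
No ties — each value takes its position as its rank.

4, 1, 8, 2, 7, 3, 6, 5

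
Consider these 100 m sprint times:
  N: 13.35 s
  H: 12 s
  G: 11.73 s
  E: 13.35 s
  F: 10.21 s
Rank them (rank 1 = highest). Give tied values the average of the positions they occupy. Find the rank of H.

Sorted (descending): 13.35, 13.35, 12, 11.73, 10.21
The 2 values of 13.35 occupy positions 1–2 → average rank (1+2)/2 = 1.5.
H has value 12 s → rank 3.

3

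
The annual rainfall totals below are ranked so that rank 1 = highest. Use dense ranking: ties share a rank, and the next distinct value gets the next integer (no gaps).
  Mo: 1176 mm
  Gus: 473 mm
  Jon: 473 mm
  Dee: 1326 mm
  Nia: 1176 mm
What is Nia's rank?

2

Sorted (descending): 1326, 1176, 1176, 473, 473
The 2 values of 1176 share dense rank 2.
The 2 values of 473 share dense rank 3.
Remaining distinct values take the next consecutive integers.
Nia has value 1176 mm → rank 2.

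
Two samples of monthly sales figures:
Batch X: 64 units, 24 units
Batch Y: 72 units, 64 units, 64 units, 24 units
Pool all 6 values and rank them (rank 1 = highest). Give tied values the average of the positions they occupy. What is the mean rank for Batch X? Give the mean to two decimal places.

4.25

Sorted (descending): 72, 64, 64, 64, 24, 24
The 3 values of 64 occupy positions 2–4 → average rank 3.
The 2 values of 24 occupy positions 5–6 → average rank (5+6)/2 = 5.5.
Batch X values → pooled ranks: 64→3, 24→5.5
Mean rank = (3 + 5.5) / 2 = 4.25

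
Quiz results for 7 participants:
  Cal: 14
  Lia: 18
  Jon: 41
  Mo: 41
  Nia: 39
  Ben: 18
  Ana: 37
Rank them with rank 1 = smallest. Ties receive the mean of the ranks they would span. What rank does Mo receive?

Sorted (ascending): 14, 18, 18, 37, 39, 41, 41
The 2 values of 18 occupy positions 2–3 → average rank (2+3)/2 = 2.5.
The 2 values of 41 occupy positions 6–7 → average rank (6+7)/2 = 6.5.
Mo has value 41 → rank 6.5.

6.5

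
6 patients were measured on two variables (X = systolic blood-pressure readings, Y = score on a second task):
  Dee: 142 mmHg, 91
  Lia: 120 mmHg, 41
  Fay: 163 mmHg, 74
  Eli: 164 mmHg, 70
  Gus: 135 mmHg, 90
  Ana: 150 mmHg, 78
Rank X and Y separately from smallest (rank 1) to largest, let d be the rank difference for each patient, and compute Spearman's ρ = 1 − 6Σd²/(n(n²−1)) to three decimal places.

Ranks of variable 1: 3, 1, 5, 6, 2, 4
Ranks of variable 2: 6, 1, 3, 2, 5, 4
d = r₁ − r₂: -3, 0, 2, 4, -3, 0
d²: 9, 0, 4, 16, 9, 0; Σd² = 38
ρ = 1 − 6·38/(6·35) = 1 − 228/210 = -0.086

-0.086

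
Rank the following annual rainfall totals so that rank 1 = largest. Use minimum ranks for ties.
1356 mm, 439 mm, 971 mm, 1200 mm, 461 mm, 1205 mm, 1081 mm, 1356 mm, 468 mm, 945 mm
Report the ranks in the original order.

1, 10, 6, 4, 9, 3, 5, 1, 8, 7

Sorted (descending): 1356, 1356, 1205, 1200, 1081, 971, 945, 468, 461, 439
The 2 values of 1356 occupy positions 1–2 → each gets rank 1.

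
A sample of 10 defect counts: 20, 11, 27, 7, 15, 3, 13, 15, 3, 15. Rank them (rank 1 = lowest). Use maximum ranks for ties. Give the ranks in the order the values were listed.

9, 4, 10, 3, 8, 2, 5, 8, 2, 8

Sorted (ascending): 3, 3, 7, 11, 13, 15, 15, 15, 20, 27
The 2 values of 3 occupy positions 1–2 → each gets rank 2.
The 3 values of 15 occupy positions 6–8 → each gets rank 8.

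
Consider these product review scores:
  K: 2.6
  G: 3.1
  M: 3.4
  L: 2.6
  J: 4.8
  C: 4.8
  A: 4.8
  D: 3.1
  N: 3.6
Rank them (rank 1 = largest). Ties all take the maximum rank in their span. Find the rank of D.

7

Sorted (descending): 4.8, 4.8, 4.8, 3.6, 3.4, 3.1, 3.1, 2.6, 2.6
The 3 values of 4.8 occupy positions 1–3 → each gets rank 3.
The 2 values of 3.1 occupy positions 6–7 → each gets rank 7.
The 2 values of 2.6 occupy positions 8–9 → each gets rank 9.
D has value 3.1 → rank 7.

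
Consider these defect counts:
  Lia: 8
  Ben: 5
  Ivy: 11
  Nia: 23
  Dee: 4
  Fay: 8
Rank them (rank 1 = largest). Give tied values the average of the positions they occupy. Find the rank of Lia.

Sorted (descending): 23, 11, 8, 8, 5, 4
The 2 values of 8 occupy positions 3–4 → average rank (3+4)/2 = 3.5.
Lia has value 8 → rank 3.5.

3.5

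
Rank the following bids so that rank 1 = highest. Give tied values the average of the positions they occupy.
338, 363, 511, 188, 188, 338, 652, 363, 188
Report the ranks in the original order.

5.5, 3.5, 2, 8, 8, 5.5, 1, 3.5, 8

Sorted (descending): 652, 511, 363, 363, 338, 338, 188, 188, 188
The 2 values of 363 occupy positions 3–4 → average rank (3+4)/2 = 3.5.
The 2 values of 338 occupy positions 5–6 → average rank (5+6)/2 = 5.5.
The 3 values of 188 occupy positions 7–9 → average rank 8.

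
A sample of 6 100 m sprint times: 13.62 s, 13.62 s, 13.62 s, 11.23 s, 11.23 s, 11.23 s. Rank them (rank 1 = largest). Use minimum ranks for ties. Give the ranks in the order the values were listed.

Sorted (descending): 13.62, 13.62, 13.62, 11.23, 11.23, 11.23
The 3 values of 13.62 occupy positions 1–3 → each gets rank 1.
The 3 values of 11.23 occupy positions 4–6 → each gets rank 4.

1, 1, 1, 4, 4, 4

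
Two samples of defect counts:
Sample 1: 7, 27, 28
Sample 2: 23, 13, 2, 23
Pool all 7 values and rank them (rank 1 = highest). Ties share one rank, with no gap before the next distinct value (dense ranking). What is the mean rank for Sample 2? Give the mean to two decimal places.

Sorted (descending): 28, 27, 23, 23, 13, 7, 2
The 2 values of 23 share dense rank 3.
Remaining distinct values take the next consecutive integers.
Sample 2 values → pooled ranks: 23→3, 13→4, 2→6, 23→3
Mean rank = (3 + 4 + 6 + 3) / 4 = 4.00

4.00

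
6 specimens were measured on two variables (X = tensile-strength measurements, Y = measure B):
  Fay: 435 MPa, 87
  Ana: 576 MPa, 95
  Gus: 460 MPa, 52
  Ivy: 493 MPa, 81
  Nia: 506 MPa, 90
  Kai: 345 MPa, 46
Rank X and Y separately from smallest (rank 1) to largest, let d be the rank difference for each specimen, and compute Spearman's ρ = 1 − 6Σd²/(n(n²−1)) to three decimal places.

Ranks of variable 1: 2, 6, 3, 4, 5, 1
Ranks of variable 2: 4, 6, 2, 3, 5, 1
d = r₁ − r₂: -2, 0, 1, 1, 0, 0
d²: 4, 0, 1, 1, 0, 0; Σd² = 6
ρ = 1 − 6·6/(6·35) = 1 − 36/210 = 0.829

0.829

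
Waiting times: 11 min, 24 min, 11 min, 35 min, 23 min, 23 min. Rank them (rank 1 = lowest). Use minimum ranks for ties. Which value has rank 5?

Sorted (ascending): 11, 11, 23, 23, 24, 35
The 2 values of 11 occupy positions 1–2 → each gets rank 1.
The 2 values of 23 occupy positions 3–4 → each gets rank 3.
Rank 5 → value 24.

24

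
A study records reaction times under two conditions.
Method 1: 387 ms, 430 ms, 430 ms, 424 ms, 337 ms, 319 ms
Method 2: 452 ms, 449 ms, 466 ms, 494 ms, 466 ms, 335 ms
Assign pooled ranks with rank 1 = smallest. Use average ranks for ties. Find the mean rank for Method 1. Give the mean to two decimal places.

Sorted (ascending): 319, 335, 337, 387, 424, 430, 430, 449, 452, 466, 466, 494
The 2 values of 430 occupy positions 6–7 → average rank (6+7)/2 = 6.5.
The 2 values of 466 occupy positions 10–11 → average rank (10+11)/2 = 10.5.
Method 1 values → pooled ranks: 387→4, 430→6.5, 430→6.5, 424→5, 337→3, 319→1
Mean rank = (4 + 6.5 + 6.5 + 5 + 3 + 1) / 6 = 4.33

4.33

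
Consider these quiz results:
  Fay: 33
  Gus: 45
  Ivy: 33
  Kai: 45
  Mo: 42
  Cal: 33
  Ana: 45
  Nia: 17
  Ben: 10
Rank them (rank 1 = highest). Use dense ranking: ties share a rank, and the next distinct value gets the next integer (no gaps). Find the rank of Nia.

Sorted (descending): 45, 45, 45, 42, 33, 33, 33, 17, 10
The 3 values of 45 share dense rank 1.
The 3 values of 33 share dense rank 3.
Remaining distinct values take the next consecutive integers.
Nia has value 17 → rank 4.

4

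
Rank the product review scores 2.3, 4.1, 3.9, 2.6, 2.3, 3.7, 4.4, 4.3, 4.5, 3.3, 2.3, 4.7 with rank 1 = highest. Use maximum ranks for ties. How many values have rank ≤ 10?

9

Sorted (descending): 4.7, 4.5, 4.4, 4.3, 4.1, 3.9, 3.7, 3.3, 2.6, 2.3, 2.3, 2.3
The 3 values of 2.3 occupy positions 10–12 → each gets rank 12.
Ranks ≤ 10: {1, 2, 3, 4, 5, 6, 7, 8, 9} → 9 values.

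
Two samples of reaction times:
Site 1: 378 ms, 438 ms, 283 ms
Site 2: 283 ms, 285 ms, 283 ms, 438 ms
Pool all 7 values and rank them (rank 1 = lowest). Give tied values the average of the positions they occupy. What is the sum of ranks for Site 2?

Sorted (ascending): 283, 283, 283, 285, 378, 438, 438
The 3 values of 283 occupy positions 1–3 → average rank 2.
The 2 values of 438 occupy positions 6–7 → average rank (6+7)/2 = 6.5.
Site 2 values → pooled ranks: 283→2, 285→4, 283→2, 438→6.5
Rank sum = 2 + 4 + 2 + 6.5 = 14.5

14.5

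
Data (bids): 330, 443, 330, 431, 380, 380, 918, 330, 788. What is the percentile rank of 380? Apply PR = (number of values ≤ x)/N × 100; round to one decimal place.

N = 9.
Strictly below 380: 3. Equal to 380: 2.
PR = 5/9 × 100 = 55.6

55.6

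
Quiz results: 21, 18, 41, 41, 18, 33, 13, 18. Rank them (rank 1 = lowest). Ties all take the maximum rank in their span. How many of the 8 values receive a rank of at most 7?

Sorted (ascending): 13, 18, 18, 18, 21, 33, 41, 41
The 3 values of 18 occupy positions 2–4 → each gets rank 4.
The 2 values of 41 occupy positions 7–8 → each gets rank 8.
Ranks ≤ 7: {1, 4, 4, 4, 5, 6} → 6 values.

6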